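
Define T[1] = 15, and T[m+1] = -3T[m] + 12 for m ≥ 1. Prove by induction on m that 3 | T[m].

Base case: T[1] = 15 = 3·5, so 3 | T[1].
Assume 3 | T[j], so T[j] = 3t for some integer t.
Then T[j+1] = -3T[j] + 12 = -3·(3t) + 12 = 3(-3t + 4), so 3 | T[j+1].
So the property holds for j+1, and by induction 3 | T[m] for all m ≥ 1.

3 | T[m]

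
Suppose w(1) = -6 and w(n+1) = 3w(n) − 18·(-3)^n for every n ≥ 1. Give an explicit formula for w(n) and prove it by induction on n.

Claim: w(n) = 3^n + 3·(-3)^n.

Base case: w(1) = -6, and 3^1 + 3·(-3)^1 = 3 − 9 = -6.
Assume w(m) = 3^m + 3·(-3)^m for some m ≥ 1.
Then w(m+1) = 3w(m) − 18·(-3)^m = 3·(3^m + 3·(-3)^m) − 18·(-3)^m = 3^{m+1} + 9·(-3)^m − 18·(-3)^m = 3^{m+1} − 9·(-3)^m = 3^{m+1} + 3·(-3)^{m+1}.
Hence w(n) = 3^n + 3·(-3)^n for every n ≥ 1, by induction.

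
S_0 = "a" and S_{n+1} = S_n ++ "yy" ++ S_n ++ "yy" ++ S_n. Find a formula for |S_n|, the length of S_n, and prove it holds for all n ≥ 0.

Claim: |S_n| = 3^{n+1} − 2.

Base case: |S_0| = 1, and 3^{0+1} − 2 = 1.
Assume |S_k| = 3^{k+1} − 2.
Then |S_{k+1}| = 3|S_k| + 4 = 3(3^{k+1} − 2) + 4 = 3^{k+2} − 6 + 4 = 3^{k+2} − 2.
By induction, |S_n| = 3^{n+1} − 2 for all n ≥ 0.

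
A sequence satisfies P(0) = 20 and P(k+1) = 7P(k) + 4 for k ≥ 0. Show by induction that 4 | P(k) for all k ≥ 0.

Base case: P(0) = 20 = 4·5, so 4 | P(0).
Assume 4 | P(m), so P(m) = 4t for some integer t.
Then P(m+1) = 7P(m) + 4 = 7·(4t) + 4 = 4(7t + 1), so 4 | P(m+1).
So the property holds for m+1, and by induction 4 | P(k) for all k ≥ 0.

4 | P(k)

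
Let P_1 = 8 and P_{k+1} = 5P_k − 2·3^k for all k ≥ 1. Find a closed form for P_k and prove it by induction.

Claim: P_k = 5^k + 3^k.

Base case: P_1 = 8, and 5^1 + 3^1 = 5 + 3 = 8.
Assume P_m = 5^m + 3^m for some m ≥ 1.
Then P_{m+1} = 5P_m − 2·3^m = 5·(5^m + 3^m) − 2·3^m = 5^{m+1} + 5·3^m − 2·3^m = 5^{m+1} + 3·3^m = 5^{m+1} + 3^{m+1}.
By induction, P_k = 5^k + 3^k for all k ≥ 1.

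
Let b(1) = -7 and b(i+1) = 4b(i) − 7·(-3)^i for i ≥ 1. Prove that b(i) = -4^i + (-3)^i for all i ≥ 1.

Base case: b(1) = -7, and -4^1 + (-3)^1 = -4 − 3 = -7.
Assume b(k) = -4^k + (-3)^k for some k ≥ 1.
Then b(k+1) = 4b(k) − 7·(-3)^k = 4·(-4^k + (-3)^k) − 7·(-3)^k = -4^{k+1} + 4·(-3)^k − 7·(-3)^k = -4^{k+1} − 3·(-3)^k = -4^{k+1} + (-3)^{k+1}.
So the formula holds for k+1, and by induction b(i) = -4^i + (-3)^i for all i ≥ 1.

b(i) = -4^i + (-3)^i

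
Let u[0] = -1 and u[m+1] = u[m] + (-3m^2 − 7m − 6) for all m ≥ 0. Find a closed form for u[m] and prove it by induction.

Claim: u[m] = -m^3 − 2m^2 − 3m − 1.

Base case: u[0] = -1, and -0^3 − 2·0^2 − 3·0 − 1 = -1.
Assume u[k] = -k^3 − 2k^2 − 3k − 1.
Then u[k+1] = u[k] + (-3k^2 − 7k − 6) = (-k^3 − 2k^2 − 3k − 1) + (-3k^2 − 7k − 6) = -k^3 − 5k^2 − 10k − 7,
and -(k+1)^3 − 2·(k+1)^2 − 3·(k+1) − 1 = -k^3 − 5k^2 − 10k − 7.
This completes the inductive step, so u[m] = -m^3 − 2m^2 − 3m − 1 for all m ≥ 0.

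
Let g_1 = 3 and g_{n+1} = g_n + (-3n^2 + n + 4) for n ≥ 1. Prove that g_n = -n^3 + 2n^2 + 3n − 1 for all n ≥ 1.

Base case: g_1 = 3, and -1^3 + 2·1^2 + 3·1 − 1 = 3.
Assume g_r = -r^3 + 2r^2 + 3r − 1.
Then g_{r+1} = g_r + (-3r^2 + r + 4) = (-r^3 + 2r^2 + 3r − 1) + (-3r^2 + r + 4) = -r^3 − r^2 + 4r + 3,
and -(r+1)^3 + 2·(r+1)^2 + 3·(r+1) − 1 = -r^3 − r^2 + 4r + 3.
Hence g_n = -n^3 + 2n^2 + 3n − 1 for every n ≥ 1, by induction.

g_n = -n^3 + 2n^2 + 3n − 1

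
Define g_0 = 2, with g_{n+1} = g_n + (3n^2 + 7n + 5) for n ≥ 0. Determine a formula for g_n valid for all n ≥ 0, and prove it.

Claim: g_n = n^3 + 2n^2 + 2n + 2.

Base case: g_0 = 2, and 0^3 + 2·0^2 + 2·0 + 2 = 2.
Assume g_m = m^3 + 2m^2 + 2m + 2.
Then g_{m+1} = g_m + (3m^2 + 7m + 5) = (m^3 + 2m^2 + 2m + 2) + (3m^2 + 7m + 5) = m^3 + 5m^2 + 9m + 7,
and (m+1)^3 + 2·(m+1)^2 + 2·(m+1) + 2 = m^3 + 5m^2 + 9m + 7.
This completes the inductive step, so g_n = n^3 + 2n^2 + 2n + 2 for all n ≥ 0.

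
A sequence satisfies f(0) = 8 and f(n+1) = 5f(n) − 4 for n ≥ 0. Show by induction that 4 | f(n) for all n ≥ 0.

Base case: f(0) = 8 = 4·2, so 4 | f(0).
Assume 4 | f(r), so f(r) = 4t for some integer t.
Then f(r+1) = 5f(r) − 4 = 5·(4t) − 4 = 4(5t − 1), so 4 | f(r+1).
So the property holds for r+1, and by induction 4 | f(n) for all n ≥ 0.

4 | f(n)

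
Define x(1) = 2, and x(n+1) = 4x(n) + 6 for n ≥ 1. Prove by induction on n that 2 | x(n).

Base case: x(1) = 2 = 2·1, so 2 | x(1).
Assume 2 | x(k), so x(k) = 2t for some integer t.
Then x(k+1) = 4x(k) + 6 = 4·(2t) + 6 = 2(4t + 3), so 2 | x(k+1).
This completes the inductive step, so 2 | x(n) for all n ≥ 1.

2 | x(n)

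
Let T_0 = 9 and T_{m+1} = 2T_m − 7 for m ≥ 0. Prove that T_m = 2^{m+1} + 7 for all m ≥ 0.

Base case: T_0 = 9, and 2^{0+1} + 7 = 2 + 7 = 9.
Assume T_k = 2^{k+1} + 7 for some k ≥ 0.
Then T_{k+1} = 2T_k − 7 = 2·(2^{k+1} + 7) − 7 = 2^{k+2} + 14 − 7 = 2^{k+2} + 7.
Hence T_m = 2^{m+1} + 7 for every m ≥ 0, by induction.

T_m = 2^{m+1} + 7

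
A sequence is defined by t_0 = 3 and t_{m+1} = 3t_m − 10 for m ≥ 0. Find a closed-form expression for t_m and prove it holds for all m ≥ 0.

Claim: t_m = -2·3^m + 5.

Base case: t_0 = 3, and -2·3^0 + 5 = -2 + 5 = 3.
Assume t_r = -2·3^r + 5 for some r ≥ 0.
Then t_{r+1} = 3t_r − 10 = 3·(-2·3^r + 5) − 10 = -6·3^r + 15 − 10 = -2·3^{r+1} + 5.
This completes the inductive step, so t_m = -2·3^m + 5 for all m ≥ 0.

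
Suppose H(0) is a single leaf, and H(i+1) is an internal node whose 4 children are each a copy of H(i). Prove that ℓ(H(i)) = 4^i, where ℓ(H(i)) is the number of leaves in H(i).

Base case: ℓ(H(0)) = 1, and 4^0 = 1.
Assume ℓ(H(m)) = 4^m.
Then ℓ(H(m+1)) = 4·ℓ(H(m)) = 4·4^m = 4^{m+1}.
So the formula holds for m+1, and by induction ℓ(H(i)) = 4^i for all i ≥ 0.

ℓ(H(i)) = 4^i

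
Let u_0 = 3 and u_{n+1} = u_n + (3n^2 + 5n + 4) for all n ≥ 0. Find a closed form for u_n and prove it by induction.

Claim: u_n = n^3 + n^2 + 2n + 3.

Base case: u_0 = 3, and 0^3 + 0^2 + 2·0 + 3 = 3.
Assume u_m = m^3 + m^2 + 2m + 3.
Then u_{m+1} = u_m + (3m^2 + 5m + 4) = (m^3 + m^2 + 2m + 3) + (3m^2 + 5m + 4) = m^3 + 4m^2 + 7m + 7,
and (m+1)^3 + (m+1)^2 + 2·(m+1) + 3 = m^3 + 4m^2 + 7m + 7.
Hence u_n = n^3 + n^2 + 2n + 3 for every n ≥ 0, by induction.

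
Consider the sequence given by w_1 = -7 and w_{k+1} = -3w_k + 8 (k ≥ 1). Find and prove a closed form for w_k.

Claim: w_k = 3·(-3)^k + 2.

Base case: w_1 = -7, and 3·(-3)^1 + 2 = -9 + 2 = -7.
Assume w_m = 3·(-3)^m + 2 for some m ≥ 1.
Then w_{m+1} = -3w_m + 8 = -3·(3·(-3)^m + 2) + 8 = -9·(-3)^m − 6 + 8 = 3·(-3)^{m+1} + 2.
Hence w_k = 3·(-3)^k + 2 for every k ≥ 1, by induction.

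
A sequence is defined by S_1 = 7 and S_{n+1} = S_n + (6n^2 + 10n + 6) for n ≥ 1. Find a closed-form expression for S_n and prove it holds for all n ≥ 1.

Claim: S_n = 2n^3 + 2n^2 + 2n + 1.

Base case: S_1 = 7, and 2·1^3 + 2·1^2 + 2·1 + 1 = 7.
Assume S_k = 2k^3 + 2k^2 + 2k + 1.
Then S_{k+1} = S_k + (6k^2 + 10k + 6) = (2k^3 + 2k^2 + 2k + 1) + (6k^2 + 10k + 6) = 2k^3 + 8k^2 + 12k + 7,
and 2·(k+1)^3 + 2·(k+1)^2 + 2·(k+1) + 1 = 2k^3 + 8k^2 + 12k + 7.
This completes the inductive step, so S_n = 2n^3 + 2n^2 + 2n + 1 for all n ≥ 1.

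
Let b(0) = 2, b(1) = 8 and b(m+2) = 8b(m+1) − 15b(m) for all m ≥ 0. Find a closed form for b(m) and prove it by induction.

Claim: b(m) = 5^m + 3^m.

Base cases: b(0) = 2 and 5^0 + 3^0 = 2; b(1) = 8 and 5^1 + 3^1 = 8.
Assume b(j) = 5^j + 3^j for all 0 ≤ j ≤ k, where k ≥ 1.
Then b(k+1) = 8b(k) − 15b(k−1) = 8·(5^k + 3^k) − 15·(5^{k−1} + 3^{k−1}) = (8·5 − 15)5^{k−1} + (8·3 − 15)3^{k−1} = 25·5^{k−1} + 9·3^{k−1} = 5^{k+1} + 3^{k+1}.
Hence b(m) = 5^m + 3^m for every m ≥ 0, by strong induction.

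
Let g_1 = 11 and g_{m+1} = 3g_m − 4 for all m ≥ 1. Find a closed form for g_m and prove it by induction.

Claim: g_m = 3^{m+1} + 2.

Base case: g_1 = 11, and 3^{1+1} + 2 = 9 + 2 = 11.
Assume g_r = 3^{r+1} + 2 for some r ≥ 1.
Then g_{r+1} = 3g_r − 4 = 3·(3^{r+1} + 2) − 4 = 3^{r+2} + 6 − 4 = 3^{r+2} + 2.
Hence g_m = 3^{m+1} + 2 for every m ≥ 1, by induction.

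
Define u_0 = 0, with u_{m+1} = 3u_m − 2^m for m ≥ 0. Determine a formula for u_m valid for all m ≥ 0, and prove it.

Claim: u_m = -3^m + 2^m.

Base case: u_0 = 0, and -3^0 + 2^0 = -1 + 1 = 0.
Assume u_k = -3^k + 2^k for some k ≥ 0.
Then u_{k+1} = 3u_k − 2^k = 3·(-3^k + 2^k) − 2^k = -3^{k+1} + 3·2^k − 2^k = -3^{k+1} + 2·2^k = -3^{k+1} + 2^{k+1}.
This completes the inductive step, so u_m = -3^m + 2^m for all m ≥ 0.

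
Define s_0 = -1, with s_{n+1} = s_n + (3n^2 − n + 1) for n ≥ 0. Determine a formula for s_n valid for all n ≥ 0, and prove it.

Claim: s_n = n^3 − 2n^2 + 2n − 1.

Base case: s_0 = -1, and 0^3 − 2·0^2 + 2·0 − 1 = -1.
Assume s_k = k^3 − 2k^2 + 2k − 1.
Then s_{k+1} = s_k + (3k^2 − k + 1) = (k^3 − 2k^2 + 2k − 1) + (3k^2 − k + 1) = k^3 + k^2 + k,
and (k+1)^3 − 2·(k+1)^2 + 2·(k+1) − 1 = k^3 + k^2 + k.
By induction, s_n = n^3 − 2n^2 + 2n − 1 for all n ≥ 0.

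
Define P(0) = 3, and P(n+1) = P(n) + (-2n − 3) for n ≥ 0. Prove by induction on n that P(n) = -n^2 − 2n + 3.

Base case: P(0) = 3, and -0^2 − 2·0 + 3 = 3.
Assume P(r) = -r^2 − 2r + 3.
Then P(r+1) = P(r) + (-2r − 3) = (-r^2 − 2r + 3) + (-2r − 3) = -r^2 − 4r,
and -(r+1)^2 − 2·(r+1) + 3 = -r^2 − 4r.
Hence P(n) = -n^2 − 2n + 3 for every n ≥ 0, by induction.

P(n) = -n^2 − 2n + 3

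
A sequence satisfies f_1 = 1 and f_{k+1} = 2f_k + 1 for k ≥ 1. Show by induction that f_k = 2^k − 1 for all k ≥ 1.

Base case: f_1 = 1, and 2^1 − 1 = 2 − 1 = 1.
Assume f_r = 2^r − 1 for some r ≥ 1.
Then f_{r+1} = 2f_r + 1 = 2·(2^r − 1) + 1 = 2^{r+1} − 2 + 1 = 2^{r+1} − 1.
So the formula holds for r+1, and by induction f_k = 2^k − 1 for all k ≥ 1.

f_k = 2^k − 1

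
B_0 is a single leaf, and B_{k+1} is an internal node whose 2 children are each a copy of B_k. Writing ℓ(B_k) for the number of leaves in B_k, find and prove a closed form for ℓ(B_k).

Claim: ℓ(B_k) = 2^k.

Base case: ℓ(B_0) = 1, and 2^0 = 1.
Assume ℓ(B_r) = 2^r.
Then ℓ(B_{r+1}) = 2·ℓ(B_r) = 2·2^r = 2^{r+1}.
This completes the inductive step, so ℓ(B_k) = 2^k for all k ≥ 0.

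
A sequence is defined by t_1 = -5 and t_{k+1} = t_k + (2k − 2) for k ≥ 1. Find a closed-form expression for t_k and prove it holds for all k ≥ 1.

Claim: t_k = k^2 − 3k − 3.

Base case: t_1 = -5, and 1^2 − 3·1 − 3 = -5.
Assume t_m = m^2 − 3m − 3.
Then t_{m+1} = t_m + (2m − 2) = (m^2 − 3m − 3) + (2m − 2) = m^2 − m − 5,
and (m+1)^2 − 3·(m+1) − 3 = m^2 − m − 5.
This completes the inductive step, so t_k = k^2 − 3k − 3 for all k ≥ 1.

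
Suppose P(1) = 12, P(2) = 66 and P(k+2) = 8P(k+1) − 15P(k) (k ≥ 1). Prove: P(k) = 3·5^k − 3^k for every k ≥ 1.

Base cases: P(1) = 12 and 3·5^1 − 3^1 = 12; P(2) = 66 and 3·5^2 − 3^2 = 66.
Assume P(j) = 3·5^j − 3^j for all 1 ≤ j ≤ m, where m ≥ 2.
Then P(m+1) = 8P(m) − 15P(m−1) = 8·(3·5^m − 3^m) − 15·(3·5^{m−1} − 3^{m−1}) = 3·(8·5 − 15)5^{m−1} − (8·3 − 15)3^{m−1} = 75·5^{m−1} − 9·3^{m−1} = 3·5^{m+1} − 3^{m+1}.
Hence P(k) = 3·5^k − 3^k for every k ≥ 1, by strong induction.

P(k) = 3·5^k − 3^k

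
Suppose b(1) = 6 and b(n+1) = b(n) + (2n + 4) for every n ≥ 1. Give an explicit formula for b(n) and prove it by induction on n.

Claim: b(n) = n^2 + 3n + 2.

Base case: b(1) = 6, and 1^2 + 3·1 + 2 = 6.
Assume b(m) = m^2 + 3m + 2.
Then b(m+1) = b(m) + (2m + 4) = (m^2 + 3m + 2) + (2m + 4) = m^2 + 5m + 6,
and (m+1)^2 + 3·(m+1) + 2 = m^2 + 5m + 6.
By induction, b(n) = n^2 + 3n + 2 for all n ≥ 1.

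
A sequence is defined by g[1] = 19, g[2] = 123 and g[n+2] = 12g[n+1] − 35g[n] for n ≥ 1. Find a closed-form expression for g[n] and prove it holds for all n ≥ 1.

Claim: g[n] = 2·7^n + 5^n.

Base cases: g[1] = 19 and 2·7^1 + 5^1 = 19; g[2] = 123 and 2·7^2 + 5^2 = 123.
Assume g[j] = 2·7^j + 5^j for all 1 ≤ j ≤ r, where r ≥ 2.
Then g[r+1] = 12g[r] − 35g[r−1] = 12·(2·7^r + 5^r) − 35·(2·7^{r−1} + 5^{r−1}) = 2·(12·7 − 35)7^{r−1} + (12·5 − 35)5^{r−1} = 98·7^{r−1} + 25·5^{r−1} = 2·7^{r+1} + 5^{r+1}.
By strong induction, g[n] = 2·7^n + 5^n for all n ≥ 1.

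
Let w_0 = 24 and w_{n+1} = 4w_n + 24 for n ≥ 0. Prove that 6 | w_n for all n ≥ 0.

Base case: w_0 = 24 = 6·4, so 6 | w_0.
Assume 6 | w_m, so w_m = 6t for some integer t.
Then w_{m+1} = 4w_m + 24 = 4·(6t) + 24 = 6(4t + 4), so 6 | w_{m+1}.
So the property holds for m+1, and by induction 6 | w_n for all n ≥ 0.

6 | w_n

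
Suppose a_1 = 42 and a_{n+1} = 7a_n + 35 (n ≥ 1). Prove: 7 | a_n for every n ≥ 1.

Base case: a_1 = 42 = 7·6, so 7 | a_1.
Assume 7 | a_k, so a_k = 7t for some integer t.
Then a_{k+1} = 7a_k + 35 = 7·(7t) + 35 = 7(7t + 5), so 7 | a_{k+1}.
Hence 7 | a_n for every n ≥ 1, by induction.

7 | a_n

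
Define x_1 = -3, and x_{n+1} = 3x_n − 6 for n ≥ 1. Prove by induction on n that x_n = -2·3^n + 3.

Base case: x_1 = -3, and -2·3^1 + 3 = -6 + 3 = -3.
Assume x_k = -2·3^k + 3 for some k ≥ 1.
Then x_{k+1} = 3x_k − 6 = 3·(-2·3^k + 3) − 6 = -6·3^k + 9 − 6 = -2·3^{k+1} + 3.
So the formula holds for k+1, and by induction x_n = -2·3^n + 3 for all n ≥ 1.

x_n = -2·3^n + 3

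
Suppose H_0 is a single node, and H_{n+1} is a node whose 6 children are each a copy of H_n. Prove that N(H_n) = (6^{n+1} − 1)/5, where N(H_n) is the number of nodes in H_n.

Base case: N(H_0) = 1, and (6^{0+1} − 1)/5 = 1.
Assume N(H_m) = (6^{m+1} − 1)/5.
Then N(H_{m+1}) = 1 + 6N(H_m) = 1 + 6·(6^{m+1} − 1)/5 = 1 + (6^{m+2} − 6)/5 = (5 + 6^{m+2} − 6)/5 = (6^{m+2} − 1)/5.
This completes the inductive step, so N(H_n) = (6^{n+1} − 1)/5 for all n ≥ 0.

N(H_n) = (6^{n+1} − 1)/5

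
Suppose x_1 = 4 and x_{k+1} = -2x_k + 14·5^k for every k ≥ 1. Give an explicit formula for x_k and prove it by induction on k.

Claim: x_k = 3·(-2)^k + 2·5^k.

Base case: x_1 = 4, and 3·(-2)^1 + 2·5^1 = -6 + 10 = 4.
Assume x_r = 3·(-2)^r + 2·5^r for some r ≥ 1.
Then x_{r+1} = -2x_r + 14·5^r = -2·(3·(-2)^r + 2·5^r) + 14·5^r = 3·(-2)^{r+1} − 4·5^r + 14·5^r = 3·(-2)^{r+1} + 10·5^r = 3·(-2)^{r+1} + 2·5^{r+1}.
So the formula holds for r+1, and by induction x_k = 3·(-2)^k + 2·5^k for all k ≥ 1.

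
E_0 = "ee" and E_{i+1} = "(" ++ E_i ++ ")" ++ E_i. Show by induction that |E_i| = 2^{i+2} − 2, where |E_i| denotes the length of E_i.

Base case: |E_0| = 2, and 2^{0+2} − 2 = 2.
Assume |E_m| = 2^{m+2} − 2.
Then |E_{m+1}| = 1 + |E_m| + 1 + |E_m| = 2|E_m| + 2 = 2(2^{m+2} − 2) + 2 = 2^{m+3} − 4 + 2 = 2^{m+3} − 2.
Hence |E_i| = 2^{i+2} − 2 for every i ≥ 0, by induction.

|E_i| = 2^{i+2} − 2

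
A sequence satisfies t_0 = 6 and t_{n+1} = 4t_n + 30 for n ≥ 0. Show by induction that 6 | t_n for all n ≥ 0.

Base case: t_0 = 6 = 6·1, so 6 | t_0.
Assume 6 | t_r, so t_r = 6s for some integer s.
Then t_{r+1} = 4t_r + 30 = 4·(6s) + 30 = 6(4s + 5), so 6 | t_{r+1}.
This completes the inductive step, so 6 | t_n for all n ≥ 0.

6 | t_n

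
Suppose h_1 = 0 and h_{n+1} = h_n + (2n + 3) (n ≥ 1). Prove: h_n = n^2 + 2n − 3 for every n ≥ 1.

Base case: h_1 = 0, and 1^2 + 2·1 − 3 = 0.
Assume h_j = j^2 + 2j − 3.
Then h_{j+1} = h_j + (2j + 3) = (j^2 + 2j − 3) + (2j + 3) = j^2 + 4j,
and (j+1)^2 + 2·(j+1) − 3 = j^2 + 4j.
Hence h_n = n^2 + 2n − 3 for every n ≥ 1, by induction.

h_n = n^2 + 2n − 3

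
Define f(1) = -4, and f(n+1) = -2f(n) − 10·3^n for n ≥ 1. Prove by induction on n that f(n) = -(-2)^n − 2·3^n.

Base case: f(1) = -4, and -(-2)^1 − 2·3^1 = 2 − 6 = -4.
Assume f(r) = -(-2)^r − 2·3^r for some r ≥ 1.
Then f(r+1) = -2f(r) − 10·3^r = -2·(-(-2)^r − 2·3^r) − 10·3^r = -(-2)^{r+1} + 4·3^r − 10·3^r = -(-2)^{r+1} − 6·3^r = -(-2)^{r+1} − 2·3^{r+1}.
So the formula holds for r+1, and by induction f(n) = -(-2)^n − 2·3^n for all n ≥ 1.

f(n) = -(-2)^n − 2·3^n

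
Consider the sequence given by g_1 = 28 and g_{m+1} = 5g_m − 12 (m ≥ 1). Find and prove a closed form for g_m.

Claim: g_m = 5^{m+1} + 3.

Base case: g_1 = 28, and 5^{1+1} + 3 = 25 + 3 = 28.
Assume g_j = 5^{j+1} + 3 for some j ≥ 1.
Then g_{j+1} = 5g_j − 12 = 5·(5^{j+1} + 3) − 12 = 5^{j+2} + 15 − 12 = 5^{j+2} + 3.
Hence g_m = 5^{m+1} + 3 for every m ≥ 1, by induction.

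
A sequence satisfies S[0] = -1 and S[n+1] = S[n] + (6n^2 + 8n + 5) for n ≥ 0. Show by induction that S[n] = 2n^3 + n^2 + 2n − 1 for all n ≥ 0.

Base case: S[0] = -1, and 2·0^3 + 0^2 + 2·0 − 1 = -1.
Assume S[k] = 2k^3 + k^2 + 2k − 1.
Then S[k+1] = S[k] + (6k^2 + 8k + 5) = (2k^3 + k^2 + 2k − 1) + (6k^2 + 8k + 5) = 2k^3 + 7k^2 + 10k + 4,
and 2·(k+1)^3 + (k+1)^2 + 2·(k+1) − 1 = 2k^3 + 7k^2 + 10k + 4.
Hence S[n] = 2n^3 + n^2 + 2n − 1 for every n ≥ 0, by induction.

S[n] = 2n^3 + n^2 + 2n − 1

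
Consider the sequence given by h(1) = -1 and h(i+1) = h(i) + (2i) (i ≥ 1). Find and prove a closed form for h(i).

Claim: h(i) = i^2 − i − 1.

Base case: h(1) = -1, and 1^2 − 1 − 1 = -1.
Assume h(k) = k^2 − k − 1.
Then h(k+1) = h(k) + (2k) = (k^2 − k − 1) + (2k) = k^2 + k − 1,
and (k+1)^2 − (k+1) − 1 = k^2 + k − 1.
This completes the inductive step, so h(i) = i^2 − i − 1 for all i ≥ 1.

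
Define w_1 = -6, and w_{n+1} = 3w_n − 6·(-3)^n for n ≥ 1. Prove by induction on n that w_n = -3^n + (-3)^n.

Base case: w_1 = -6, and -3^1 + (-3)^1 = -3 − 3 = -6.
Assume w_m = -3^m + (-3)^m for some m ≥ 1.
Then w_{m+1} = 3w_m − 6·(-3)^m = 3·(-3^m + (-3)^m) − 6·(-3)^m = -3^{m+1} + 3·(-3)^m − 6·(-3)^m = -3^{m+1} − 3·(-3)^m = -3^{m+1} + (-3)^{m+1}.
Hence w_n = -3^n + (-3)^n for every n ≥ 1, by induction.

w_n = -3^n + (-3)^n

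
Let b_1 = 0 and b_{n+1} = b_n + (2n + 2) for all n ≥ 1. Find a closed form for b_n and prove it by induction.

Claim: b_n = n^2 + n − 2.

Base case: b_1 = 0, and 1^2 + 1 − 2 = 0.
Assume b_r = r^2 + r − 2.
Then b_{r+1} = b_r + (2r + 2) = (r^2 + r − 2) + (2r + 2) = r^2 + 3r,
and (r+1)^2 + (r+1) − 2 = r^2 + 3r.
Hence b_n = n^2 + n − 2 for every n ≥ 1, by induction.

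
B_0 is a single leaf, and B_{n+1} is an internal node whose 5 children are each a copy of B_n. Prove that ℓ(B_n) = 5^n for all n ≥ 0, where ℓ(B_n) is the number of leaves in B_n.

Base case: ℓ(B_0) = 1, and 5^0 = 1.
Assume ℓ(B_r) = 5^r.
Then ℓ(B_{r+1}) = 5·ℓ(B_r) = 5·5^r = 5^{r+1}.
Hence ℓ(B_n) = 5^n for every n ≥ 0, by induction.

ℓ(B_n) = 5^n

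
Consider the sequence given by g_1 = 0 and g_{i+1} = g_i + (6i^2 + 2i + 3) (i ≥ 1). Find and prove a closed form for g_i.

Claim: g_i = 2i^3 − 2i^2 + 3i − 3.

Base case: g_1 = 0, and 2·1^3 − 2·1^2 + 3·1 − 3 = 0.
Assume g_j = 2j^3 − 2j^2 + 3j − 3.
Then g_{j+1} = g_j + (6j^2 + 2j + 3) = (2j^3 − 2j^2 + 3j − 3) + (6j^2 + 2j + 3) = 2j^3 + 4j^2 + 5j,
and 2·(j+1)^3 − 2·(j+1)^2 + 3·(j+1) − 3 = 2j^3 + 4j^2 + 5j.
Hence g_i = 2i^3 − 2i^2 + 3i − 3 for every i ≥ 1, by induction.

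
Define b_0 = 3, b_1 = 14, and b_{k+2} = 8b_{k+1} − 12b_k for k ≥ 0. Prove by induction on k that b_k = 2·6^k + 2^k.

Base cases: b_0 = 3 and 2·6^0 + 2^0 = 3; b_1 = 14 and 2·6^1 + 2^1 = 14.
Assume b_j = 2·6^j + 2^j for all 0 ≤ j ≤ r, where r ≥ 1.
Then b_{r+1} = 8b_r − 12b_{r−1} = 8·(2·6^r + 2^r) − 12·(2·6^{r−1} + 2^{r−1}) = 2·(8·6 − 12)6^{r−1} + (8·2 − 12)2^{r−1} = 72·6^{r−1} + 4·2^{r−1} = 2·6^{r+1} + 2^{r+1}.
This completes the inductive step, so b_k = 2·6^k + 2^k for all k ≥ 0.

b_k = 2·6^k + 2^k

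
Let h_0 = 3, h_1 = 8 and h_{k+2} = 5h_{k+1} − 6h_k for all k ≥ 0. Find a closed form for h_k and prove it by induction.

Claim: h_k = 2·3^k + 2^k.

Base cases: h_0 = 3 and 2·3^0 + 2^0 = 3; h_1 = 8 and 2·3^1 + 2^1 = 8.
Assume h_i = 2·3^i + 2^i for all 0 ≤ i ≤ j, where j ≥ 1.
Then h_{j+1} = 5h_j − 6h_{j−1} = 5·(2·3^j + 2^j) − 6·(2·3^{j−1} + 2^{j−1}) = 2·(5·3 − 6)3^{j−1} + (5·2 − 6)2^{j−1} = 18·3^{j−1} + 4·2^{j−1} = 2·3^{j+1} + 2^{j+1}.
By strong induction, h_k = 2·3^k + 2^k for all k ≥ 0.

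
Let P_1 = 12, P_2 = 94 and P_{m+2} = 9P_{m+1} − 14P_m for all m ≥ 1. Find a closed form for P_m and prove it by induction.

Claim: P_m = 2·7^m − 2^m.

Base cases: P_1 = 12 and 2·7^1 − 2^1 = 12; P_2 = 94 and 2·7^2 − 2^2 = 94.
Assume P_j = 2·7^j − 2^j for all 1 ≤ j ≤ k, where k ≥ 2.
Then P_{k+1} = 9P_k − 14P_{k−1} = 9·(2·7^k − 2^k) − 14·(2·7^{k−1} − 2^{k−1}) = 2·(9·7 − 14)7^{k−1} − (9·2 − 14)2^{k−1} = 98·7^{k−1} − 4·2^{k−1} = 2·7^{k+1} − 2^{k+1}.
Hence P_m = 2·7^m − 2^m for every m ≥ 1, by strong induction.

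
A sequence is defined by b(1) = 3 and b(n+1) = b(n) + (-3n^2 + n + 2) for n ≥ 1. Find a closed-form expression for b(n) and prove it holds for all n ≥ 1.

Claim: b(n) = -n^3 + 2n^2 + n + 1.

Base case: b(1) = 3, and -1^3 + 2·1^2 + 1 + 1 = 3.
Assume b(r) = -r^3 + 2r^2 + r + 1.
Then b(r+1) = b(r) + (-3r^2 + r + 2) = (-r^3 + 2r^2 + r + 1) + (-3r^2 + r + 2) = -r^3 − r^2 + 2r + 3,
and -(r+1)^3 + 2·(r+1)^2 + (r+1) + 1 = -r^3 − r^2 + 2r + 3.
By induction, b(n) = -n^3 + 2n^2 + n + 1 for all n ≥ 1.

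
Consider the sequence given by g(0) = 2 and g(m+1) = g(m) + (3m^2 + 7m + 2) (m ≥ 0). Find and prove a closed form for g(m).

Claim: g(m) = m^3 + 2m^2 − m + 2.

Base case: g(0) = 2, and 0^3 + 2·0^2 − 0 + 2 = 2.
Assume g(k) = k^3 + 2k^2 − k + 2.
Then g(k+1) = g(k) + (3k^2 + 7k + 2) = (k^3 + 2k^2 − k + 2) + (3k^2 + 7k + 2) = k^3 + 5k^2 + 6k + 4,
and (k+1)^3 + 2·(k+1)^2 − (k+1) + 2 = k^3 + 5k^2 + 6k + 4.
By induction, g(m) = m^3 + 2m^2 − m + 2 for all m ≥ 0.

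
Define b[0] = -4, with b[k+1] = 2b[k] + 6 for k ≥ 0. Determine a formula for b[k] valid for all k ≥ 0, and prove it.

Claim: b[k] = 2^{k+1} − 6.

Base case: b[0] = -4, and 2^{0+1} − 6 = 2 − 6 = -4.
Assume b[r] = 2^{r+1} − 6 for some r ≥ 0.
Then b[r+1] = 2b[r] + 6 = 2·(2^{r+1} − 6) + 6 = 2^{r+2} − 12 + 6 = 2^{r+2} − 6.
By induction, b[k] = 2^{k+1} − 6 for all k ≥ 0.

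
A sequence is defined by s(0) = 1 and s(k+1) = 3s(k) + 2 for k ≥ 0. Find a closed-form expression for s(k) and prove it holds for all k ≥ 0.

Claim: s(k) = 2·3^k − 1.

Base case: s(0) = 1, and 2·3^0 − 1 = 2 − 1 = 1.
Assume s(m) = 2·3^m − 1 for some m ≥ 0.
Then s(m+1) = 3s(m) + 2 = 3·(2·3^m − 1) + 2 = 6·3^m − 3 + 2 = 2·3^{m+1} − 1.
Hence s(k) = 2·3^k − 1 for every k ≥ 0, by induction.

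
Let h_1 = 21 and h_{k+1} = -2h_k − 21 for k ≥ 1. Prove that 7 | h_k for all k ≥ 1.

Base case: h_1 = 21 = 7·3, so 7 | h_1.
Assume 7 | h_m, so h_m = 7t for some integer t.
Then h_{m+1} = -2h_m − 21 = -2·(7t) − 21 = 7(-2t − 3), so 7 | h_{m+1}.
By induction, 7 | h_k for all k ≥ 1.

7 | h_k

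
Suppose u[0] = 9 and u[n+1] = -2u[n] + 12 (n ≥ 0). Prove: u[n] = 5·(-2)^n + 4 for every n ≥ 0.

Base case: u[0] = 9, and 5·(-2)^0 + 4 = 5 + 4 = 9.
Assume u[r] = 5·(-2)^r + 4 for some r ≥ 0.
Then u[r+1] = -2u[r] + 12 = -2·(5·(-2)^r + 4) + 12 = -10·(-2)^r − 8 + 12 = 5·(-2)^{r+1} + 4.
So the formula holds for r+1, and by induction u[n] = 5·(-2)^n + 4 for all n ≥ 0.

u[n] = 5·(-2)^n + 4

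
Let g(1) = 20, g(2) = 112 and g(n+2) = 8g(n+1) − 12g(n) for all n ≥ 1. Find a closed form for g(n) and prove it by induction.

Claim: g(n) = 3·6^n + 2^n.

Base cases: g(1) = 20 and 3·6^1 + 2^1 = 20; g(2) = 112 and 3·6^2 + 2^2 = 112.
Assume g(j) = 3·6^j + 2^j for all 1 ≤ j ≤ k, where k ≥ 2.
Then g(k+1) = 8g(k) − 12g(k−1) = 8·(3·6^k + 2^k) − 12·(3·6^{k−1} + 2^{k−1}) = 3·(8·6 − 12)6^{k−1} + (8·2 − 12)2^{k−1} = 108·6^{k−1} + 4·2^{k−1} = 3·6^{k+1} + 2^{k+1}.
So the formula holds for k+1, and by strong induction g(n) = 3·6^n + 2^n for all n ≥ 1.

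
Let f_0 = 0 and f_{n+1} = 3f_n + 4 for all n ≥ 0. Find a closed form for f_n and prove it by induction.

Claim: f_n = 2·3^n − 2.

Base case: f_0 = 0, and 2·3^0 − 2 = 2 − 2 = 0.
Assume f_j = 2·3^j − 2 for some j ≥ 0.
Then f_{j+1} = 3f_j + 4 = 3·(2·3^j − 2) + 4 = 6·3^j − 6 + 4 = 2·3^{j+1} − 2.
Hence f_n = 2·3^n − 2 for every n ≥ 0, by induction.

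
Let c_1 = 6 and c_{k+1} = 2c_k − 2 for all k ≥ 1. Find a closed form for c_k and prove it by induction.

Claim: c_k = 2^{k+1} + 2.

Base case: c_1 = 6, and 2^{1+1} + 2 = 4 + 2 = 6.
Assume c_m = 2^{m+1} + 2 for some m ≥ 1.
Then c_{m+1} = 2c_m − 2 = 2·(2^{m+1} + 2) − 2 = 2^{m+2} + 4 − 2 = 2^{m+2} + 2.
By induction, c_k = 2^{k+1} + 2 for all k ≥ 1.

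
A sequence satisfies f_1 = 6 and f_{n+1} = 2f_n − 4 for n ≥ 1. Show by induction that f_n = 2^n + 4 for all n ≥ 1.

Base case: f_1 = 6, and 2^1 + 4 = 2 + 4 = 6.
Assume f_j = 2^j + 4 for some j ≥ 1.
Then f_{j+1} = 2f_j − 4 = 2·(2^j + 4) − 4 = 2^{j+1} + 8 − 4 = 2^{j+1} + 4.
This completes the inductive step, so f_n = 2^n + 4 for all n ≥ 1.

f_n = 2^n + 4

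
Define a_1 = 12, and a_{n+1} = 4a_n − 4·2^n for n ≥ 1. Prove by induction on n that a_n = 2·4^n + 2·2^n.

Base case: a_1 = 12, and 2·4^1 + 2·2^1 = 8 + 4 = 12.
Assume a_k = 2·4^k + 2·2^k for some k ≥ 1.
Then a_{k+1} = 4a_k − 4·2^k = 4·(2·4^k + 2·2^k) − 4·2^k = 2·4^{k+1} + 8·2^k − 4·2^k = 2·4^{k+1} + 4·2^k = 2·4^{k+1} + 2·2^{k+1}.
This completes the inductive step, so a_n = 2·4^n + 2·2^n for all n ≥ 1.

a_n = 2·4^n + 2·2^n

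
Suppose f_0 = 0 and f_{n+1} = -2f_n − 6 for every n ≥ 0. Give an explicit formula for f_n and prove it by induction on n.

Claim: f_n = 2·(-2)^n − 2.

Base case: f_0 = 0, and 2·(-2)^0 − 2 = 2 − 2 = 0.
Assume f_m = 2·(-2)^m − 2 for some m ≥ 0.
Then f_{m+1} = -2f_m − 6 = -2·(2·(-2)^m − 2) − 6 = -4·(-2)^m + 4 − 6 = 2·(-2)^{m+1} − 2.
So the formula holds for m+1, and by induction f_n = 2·(-2)^n − 2 for all n ≥ 0.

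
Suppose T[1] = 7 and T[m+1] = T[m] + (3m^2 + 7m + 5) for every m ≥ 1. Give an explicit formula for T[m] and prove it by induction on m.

Claim: T[m] = m^3 + 2m^2 + 2m + 2.

Base case: T[1] = 7, and 1^3 + 2·1^2 + 2·1 + 2 = 7.
Assume T[j] = j^3 + 2j^2 + 2j + 2.
Then T[j+1] = T[j] + (3j^2 + 7j + 5) = (j^3 + 2j^2 + 2j + 2) + (3j^2 + 7j + 5) = j^3 + 5j^2 + 9j + 7,
and (j+1)^3 + 2·(j+1)^2 + 2·(j+1) + 2 = j^3 + 5j^2 + 9j + 7.
By induction, T[m] = m^3 + 2m^2 + 2m + 2 for all m ≥ 1.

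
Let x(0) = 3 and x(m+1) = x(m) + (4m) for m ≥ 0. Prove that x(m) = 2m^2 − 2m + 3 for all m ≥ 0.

Base case: x(0) = 3, and 2·0^2 − 2·0 + 3 = 3.
Assume x(k) = 2k^2 − 2k + 3.
Then x(k+1) = x(k) + (4k) = (2k^2 − 2k + 3) + (4k) = 2k^2 + 2k + 3,
and 2·(k+1)^2 − 2·(k+1) + 3 = 2k^2 + 2k + 3.
By induction, x(m) = 2m^2 − 2m + 3 for all m ≥ 0.

x(m) = 2m^2 − 2m + 3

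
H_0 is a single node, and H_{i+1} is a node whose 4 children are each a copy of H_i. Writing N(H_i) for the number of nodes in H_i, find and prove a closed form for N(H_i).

Claim: N(H_i) = (4^{i+1} − 1)/3.

Base case: N(H_0) = 1, and (4^{0+1} − 1)/3 = 1.
Assume N(H_j) = (4^{j+1} − 1)/3.
Then N(H_{j+1}) = 1 + 4N(H_j) = 1 + 4·(4^{j+1} − 1)/3 = 1 + (4^{j+2} − 4)/3 = (3 + 4^{j+2} − 4)/3 = (4^{j+2} − 1)/3.
Hence N(H_i) = (4^{i+1} − 1)/3 for every i ≥ 0, by induction.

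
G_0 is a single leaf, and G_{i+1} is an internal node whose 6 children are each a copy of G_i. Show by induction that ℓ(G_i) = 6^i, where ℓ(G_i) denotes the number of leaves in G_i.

Base case: ℓ(G_0) = 1, and 6^0 = 1.
Assume ℓ(G_m) = 6^m.
Then ℓ(G_{m+1}) = 6·ℓ(G_m) = 6·6^m = 6^{m+1}.
By induction, ℓ(G_i) = 6^i for all i ≥ 0.

ℓ(G_i) = 6^i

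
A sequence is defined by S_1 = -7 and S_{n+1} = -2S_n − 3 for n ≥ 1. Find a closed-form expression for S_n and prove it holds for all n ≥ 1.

Claim: S_n = 3·(-2)^n − 1.

Base case: S_1 = -7, and 3·(-2)^1 − 1 = -6 − 1 = -7.
Assume S_r = 3·(-2)^r − 1 for some r ≥ 1.
Then S_{r+1} = -2S_r − 3 = -2·(3·(-2)^r − 1) − 3 = -6·(-2)^r + 2 − 3 = 3·(-2)^{r+1} − 1.
This completes the inductive step, so S_n = 3·(-2)^n − 1 for all n ≥ 1.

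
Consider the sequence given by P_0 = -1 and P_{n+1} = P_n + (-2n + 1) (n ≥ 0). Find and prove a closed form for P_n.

Claim: P_n = -n^2 + 2n − 1.

Base case: P_0 = -1, and -0^2 + 2·0 − 1 = -1.
Assume P_m = -m^2 + 2m − 1.
Then P_{m+1} = P_m + (-2m + 1) = (-m^2 + 2m − 1) + (-2m + 1) = -m^2,
and -(m+1)^2 + 2·(m+1) − 1 = -m^2.
This completes the inductive step, so P_n = -n^2 + 2n − 1 for all n ≥ 0.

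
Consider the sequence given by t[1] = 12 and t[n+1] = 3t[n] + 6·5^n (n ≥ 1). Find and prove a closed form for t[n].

Claim: t[n] = -3^n + 3·5^n.

Base case: t[1] = 12, and -3^1 + 3·5^1 = -3 + 15 = 12.
Assume t[k] = -3^k + 3·5^k for some k ≥ 1.
Then t[k+1] = 3t[k] + 6·5^k = 3·(-3^k + 3·5^k) + 6·5^k = -3^{k+1} + 9·5^k + 6·5^k = -3^{k+1} + 15·5^k = -3^{k+1} + 3·5^{k+1}.
Hence t[n] = -3^n + 3·5^n for every n ≥ 1, by induction.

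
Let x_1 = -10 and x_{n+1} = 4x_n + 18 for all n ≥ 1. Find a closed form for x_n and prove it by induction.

Claim: x_n = -4^n − 6.

Base case: x_1 = -10, and -4^1 − 6 = -4 − 6 = -10.
Assume x_m = -4^m − 6 for some m ≥ 1.
Then x_{m+1} = 4x_m + 18 = 4·(-4^m − 6) + 18 = -4^{m+1} − 24 + 18 = -4^{m+1} − 6.
This completes the inductive step, so x_n = -4^n − 6 for all n ≥ 1.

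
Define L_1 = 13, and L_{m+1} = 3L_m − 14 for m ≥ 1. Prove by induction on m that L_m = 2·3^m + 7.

Base case: L_1 = 13, and 2·3^1 + 7 = 6 + 7 = 13.
Assume L_k = 2·3^k + 7 for some k ≥ 1.
Then L_{k+1} = 3L_k − 14 = 3·(2·3^k + 7) − 14 = 6·3^k + 21 − 14 = 2·3^{k+1} + 7.
This completes the inductive step, so L_m = 2·3^m + 7 for all m ≥ 1.

L_m = 2·3^m + 7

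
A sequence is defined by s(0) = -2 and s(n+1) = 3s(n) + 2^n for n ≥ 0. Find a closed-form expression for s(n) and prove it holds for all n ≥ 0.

Claim: s(n) = -3^n − 2^n.

Base case: s(0) = -2, and -3^0 − 2^0 = -1 − 1 = -2.
Assume s(j) = -3^j − 2^j for some j ≥ 0.
Then s(j+1) = 3s(j) + 2^j = 3·(-3^j − 2^j) + 2^j = -3^{j+1} − 3·2^j + 2^j = -3^{j+1} − 2·2^j = -3^{j+1} − 2^{j+1}.
So the formula holds for j+1, and by induction s(n) = -3^n − 2^n for all n ≥ 0.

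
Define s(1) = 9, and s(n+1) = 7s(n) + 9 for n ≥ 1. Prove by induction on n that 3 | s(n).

Base case: s(1) = 9 = 3·3, so 3 | s(1).
Assume 3 | s(r), so s(r) = 3t for some integer t.
Then s(r+1) = 7s(r) + 9 = 7·(3t) + 9 = 3(7t + 3), so 3 | s(r+1).
This completes the inductive step, so 3 | s(n) for all n ≥ 1.

3 | s(n)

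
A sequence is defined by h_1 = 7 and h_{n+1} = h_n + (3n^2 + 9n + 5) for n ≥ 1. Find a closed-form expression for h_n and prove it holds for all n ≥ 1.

Claim: h_n = n^3 + 3n^2 + n + 2.

Base case: h_1 = 7, and 1^3 + 3·1^2 + 1 + 2 = 7.
Assume h_m = m^3 + 3m^2 + m + 2.
Then h_{m+1} = h_m + (3m^2 + 9m + 5) = (m^3 + 3m^2 + m + 2) + (3m^2 + 9m + 5) = m^3 + 6m^2 + 10m + 7,
and (m+1)^3 + 3·(m+1)^2 + (m+1) + 2 = m^3 + 6m^2 + 10m + 7.
By induction, h_n = n^3 + 3n^2 + n + 2 for all n ≥ 1.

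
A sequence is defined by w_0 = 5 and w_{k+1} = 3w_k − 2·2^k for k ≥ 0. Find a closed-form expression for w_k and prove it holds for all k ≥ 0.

Claim: w_k = 3·3^k + 2·2^k.

Base case: w_0 = 5, and 3·3^0 + 2·2^0 = 3 + 2 = 5.
Assume w_m = 3·3^m + 2·2^m for some m ≥ 0.
Then w_{m+1} = 3w_m − 2·2^m = 3·(3·3^m + 2·2^m) − 2·2^m = 3·3^{m+1} + 6·2^m − 2·2^m = 3·3^{m+1} + 4·2^m = 3·3^{m+1} + 2·2^{m+1}.
Hence w_k = 3·3^k + 2·2^k for every k ≥ 0, by induction.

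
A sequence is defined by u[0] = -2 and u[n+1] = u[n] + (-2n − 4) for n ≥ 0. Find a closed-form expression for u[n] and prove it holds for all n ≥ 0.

Claim: u[n] = -n^2 − 3n − 2.

Base case: u[0] = -2, and -0^2 − 3·0 − 2 = -2.
Assume u[m] = -m^2 − 3m − 2.
Then u[m+1] = u[m] + (-2m − 4) = (-m^2 − 3m − 2) + (-2m − 4) = -m^2 − 5m − 6,
and -(m+1)^2 − 3·(m+1) − 2 = -m^2 − 5m − 6.
This completes the inductive step, so u[n] = -n^2 − 3n − 2 for all n ≥ 0.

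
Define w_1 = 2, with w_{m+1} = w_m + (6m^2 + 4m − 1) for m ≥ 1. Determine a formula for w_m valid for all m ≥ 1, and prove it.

Claim: w_m = 2m^3 − m^2 − 2m + 3.

Base case: w_1 = 2, and 2·1^3 − 1^2 − 2·1 + 3 = 2.
Assume w_r = 2r^3 − r^2 − 2r + 3.
Then w_{r+1} = w_r + (6r^2 + 4r − 1) = (2r^3 − r^2 − 2r + 3) + (6r^2 + 4r − 1) = 2r^3 + 5r^2 + 2r + 2,
and 2·(r+1)^3 − (r+1)^2 − 2·(r+1) + 3 = 2r^3 + 5r^2 + 2r + 2.
Hence w_m = 2m^3 − m^2 − 2m + 3 for every m ≥ 1, by induction.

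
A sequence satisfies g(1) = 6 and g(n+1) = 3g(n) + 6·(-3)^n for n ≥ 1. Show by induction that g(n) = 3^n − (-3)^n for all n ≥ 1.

Base case: g(1) = 6, and 3^1 − (-3)^1 = 3 + 3 = 6.
Assume g(j) = 3^j − (-3)^j for some j ≥ 1.
Then g(j+1) = 3g(j) + 6·(-3)^j = 3·(3^j − (-3)^j) + 6·(-3)^j = 3^{j+1} − 3·(-3)^j + 6·(-3)^j = 3^{j+1} + 3·(-3)^j = 3^{j+1} − (-3)^{j+1}.
Hence g(n) = 3^n − (-3)^n for every n ≥ 1, by induction.

g(n) = 3^n − (-3)^n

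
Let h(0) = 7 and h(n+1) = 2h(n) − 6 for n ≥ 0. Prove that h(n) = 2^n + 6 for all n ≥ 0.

Base case: h(0) = 7, and 2^0 + 6 = 1 + 6 = 7.
Assume h(m) = 2^m + 6 for some m ≥ 0.
Then h(m+1) = 2h(m) − 6 = 2·(2^m + 6) − 6 = 2^{m+1} + 12 − 6 = 2^{m+1} + 6.
Hence h(n) = 2^n + 6 for every n ≥ 0, by induction.

h(n) = 2^n + 6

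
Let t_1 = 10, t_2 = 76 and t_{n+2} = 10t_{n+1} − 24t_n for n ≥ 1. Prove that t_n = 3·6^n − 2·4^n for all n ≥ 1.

Base cases: t_1 = 10 and 3·6^1 − 2·4^1 = 10; t_2 = 76 and 3·6^2 − 2·4^2 = 76.
Assume t_j = 3·6^j − 2·4^j for all 1 ≤ j ≤ m, where m ≥ 2.
Then t_{m+1} = 10t_m − 24t_{m−1} = 10·(3·6^m − 2·4^m) − 24·(3·6^{m−1} − 2·4^{m−1}) = 3·(10·6 − 24)6^{m−1} − 2·(10·4 − 24)4^{m−1} = 108·6^{m−1} − 32·4^{m−1} = 3·6^{m+1} − 2·4^{m+1}.
By strong induction, t_n = 3·6^n − 2·4^n for all n ≥ 1.

t_n = 3·6^n − 2·4^n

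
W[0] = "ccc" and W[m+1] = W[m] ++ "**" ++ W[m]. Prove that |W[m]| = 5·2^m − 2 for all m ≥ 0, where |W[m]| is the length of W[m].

Base case: |W[0]| = 3, and 5·2^0 − 2 = 3.
Assume |W[r]| = 5·2^r − 2.
Then |W[r+1]| = |W[r]| + 2 + |W[r]| = 2|W[r]| + 2 = 2(5·2^r − 2) + 2 = 5·2^{r+1} − 4 + 2 = 5·2^{r+1} − 2.
This completes the inductive step, so |W[m]| = 5·2^m − 2 for all m ≥ 0.

|W[m]| = 5·2^m − 2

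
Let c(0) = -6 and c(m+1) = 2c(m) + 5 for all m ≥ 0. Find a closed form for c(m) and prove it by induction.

Claim: c(m) = -2^m − 5.

Base case: c(0) = -6, and -2^0 − 5 = -1 − 5 = -6.
Assume c(k) = -2^k − 5 for some k ≥ 0.
Then c(k+1) = 2c(k) + 5 = 2·(-2^k − 5) + 5 = -2^{k+1} − 10 + 5 = -2^{k+1} − 5.
This completes the inductive step, so c(m) = -2^m − 5 for all m ≥ 0.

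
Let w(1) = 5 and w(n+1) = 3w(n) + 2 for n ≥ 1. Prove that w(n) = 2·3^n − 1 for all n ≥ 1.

Base case: w(1) = 5, and 2·3^1 − 1 = 6 − 1 = 5.
Assume w(r) = 2·3^r − 1 for some r ≥ 1.
Then w(r+1) = 3w(r) + 2 = 3·(2·3^r − 1) + 2 = 6·3^r − 3 + 2 = 2·3^{r+1} − 1.
Hence w(n) = 2·3^n − 1 for every n ≥ 1, by induction.

w(n) = 2·3^n − 1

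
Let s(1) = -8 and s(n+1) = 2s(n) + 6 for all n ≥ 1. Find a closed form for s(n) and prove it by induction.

Claim: s(n) = -2^n − 6.

Base case: s(1) = -8, and -2^1 − 6 = -2 − 6 = -8.
Assume s(m) = -2^m − 6 for some m ≥ 1.
Then s(m+1) = 2s(m) + 6 = 2·(-2^m − 6) + 6 = -2^{m+1} − 12 + 6 = -2^{m+1} − 6.
This completes the inductive step, so s(n) = -2^n − 6 for all n ≥ 1.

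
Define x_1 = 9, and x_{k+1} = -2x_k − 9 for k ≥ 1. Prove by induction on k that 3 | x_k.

Base case: x_1 = 9 = 3·3, so 3 | x_1.
Assume 3 | x_r, so x_r = 3t for some integer t.
Then x_{r+1} = -2x_r − 9 = -2·(3t) − 9 = 3(-2t − 3), so 3 | x_{r+1}.
By induction, 3 | x_k for all k ≥ 1.

3 | x_k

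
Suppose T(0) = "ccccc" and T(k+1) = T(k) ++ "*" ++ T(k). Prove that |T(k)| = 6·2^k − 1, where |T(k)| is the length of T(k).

Base case: |T(0)| = 5, and 6·2^0 − 1 = 5.
Assume |T(r)| = 6·2^r − 1.
Then |T(r+1)| = |T(r)| + 1 + |T(r)| = 2|T(r)| + 1 = 2(6·2^r − 1) + 1 = 6·2^{r+1} − 2 + 1 = 6·2^{r+1} − 1.
So the formula holds for r+1, and by induction |T(k)| = 6·2^k − 1 for all k ≥ 0.

|T(k)| = 6·2^k − 1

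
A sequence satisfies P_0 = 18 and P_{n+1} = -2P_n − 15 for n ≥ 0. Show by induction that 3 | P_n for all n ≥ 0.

Base case: P_0 = 18 = 3·6, so 3 | P_0.
Assume 3 | P_k, so P_k = 3t for some integer t.
Then P_{k+1} = -2P_k − 15 = -2·(3t) − 15 = 3(-2t − 5), so 3 | P_{k+1}.
This completes the inductive step, so 3 | P_n for all n ≥ 0.

3 | P_n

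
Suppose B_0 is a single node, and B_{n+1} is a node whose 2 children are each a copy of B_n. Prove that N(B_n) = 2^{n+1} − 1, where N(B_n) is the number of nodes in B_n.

Base case: N(B_0) = 1, and 2^{0+1} − 1 = 1.
Assume N(B_m) = 2^{m+1} − 1.
Then N(B_{m+1}) = 1 + 2N(B_m) = 1 + 2(2^{m+1} − 1) = 2^{m+2} − 2 + 1 = 2^{m+2} − 1.
So the formula holds for m+1, and by induction N(B_n) = 2^{n+1} − 1 for all n ≥ 0.

N(B_n) = 2^{n+1} − 1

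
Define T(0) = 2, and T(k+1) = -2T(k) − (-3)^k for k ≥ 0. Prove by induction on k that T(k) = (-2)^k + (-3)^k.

Base case: T(0) = 2, and (-2)^0 + (-3)^0 = 1 + 1 = 2.
Assume T(m) = (-2)^m + (-3)^m for some m ≥ 0.
Then T(m+1) = -2T(m) − (-3)^m = -2·((-2)^m + (-3)^m) − (-3)^m = (-2)^{m+1} − 2·(-3)^m − (-3)^m = (-2)^{m+1} − 3·(-3)^m = (-2)^{m+1} + (-3)^{m+1}.
By induction, T(k) = (-2)^k + (-3)^k for all k ≥ 0.

T(k) = (-2)^k + (-3)^k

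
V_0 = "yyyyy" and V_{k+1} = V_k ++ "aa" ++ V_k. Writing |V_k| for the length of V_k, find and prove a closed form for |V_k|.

Claim: |V_k| = 7·2^k − 2.

Base case: |V_0| = 5, and 7·2^0 − 2 = 5.
Assume |V_j| = 7·2^j − 2.
Then |V_{j+1}| = |V_j| + 2 + |V_j| = 2|V_j| + 2 = 2(7·2^j − 2) + 2 = 7·2^{j+1} − 4 + 2 = 7·2^{j+1} − 2.
This completes the inductive step, so |V_k| = 7·2^k − 2 for all k ≥ 0.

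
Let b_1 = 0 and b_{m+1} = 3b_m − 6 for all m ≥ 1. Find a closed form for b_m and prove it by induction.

Claim: b_m = -3^m + 3.

Base case: b_1 = 0, and -3^1 + 3 = -3 + 3 = 0.
Assume b_r = -3^r + 3 for some r ≥ 1.
Then b_{r+1} = 3b_r − 6 = 3·(-3^r + 3) − 6 = -3^{r+1} + 9 − 6 = -3^{r+1} + 3.
So the formula holds for r+1, and by induction b_m = -3^m + 3 for all m ≥ 1.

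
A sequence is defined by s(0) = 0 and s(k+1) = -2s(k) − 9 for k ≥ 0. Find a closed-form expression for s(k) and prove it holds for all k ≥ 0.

Claim: s(k) = 3·(-2)^k − 3.

Base case: s(0) = 0, and 3·(-2)^0 − 3 = 3 − 3 = 0.
Assume s(j) = 3·(-2)^j − 3 for some j ≥ 0.
Then s(j+1) = -2s(j) − 9 = -2·(3·(-2)^j − 3) − 9 = -6·(-2)^j + 6 − 9 = 3·(-2)^{j+1} − 3.
By induction, s(k) = 3·(-2)^k − 3 for all k ≥ 0.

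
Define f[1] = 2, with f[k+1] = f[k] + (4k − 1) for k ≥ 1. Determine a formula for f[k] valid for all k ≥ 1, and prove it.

Claim: f[k] = 2k^2 − 3k + 3.

Base case: f[1] = 2, and 2·1^2 − 3·1 + 3 = 2.
Assume f[m] = 2m^2 − 3m + 3.
Then f[m+1] = f[m] + (4m − 1) = (2m^2 − 3m + 3) + (4m − 1) = 2m^2 + m + 2,
and 2·(m+1)^2 − 3·(m+1) + 3 = 2m^2 + m + 2.
Hence f[k] = 2k^2 − 3k + 3 for every k ≥ 1, by induction.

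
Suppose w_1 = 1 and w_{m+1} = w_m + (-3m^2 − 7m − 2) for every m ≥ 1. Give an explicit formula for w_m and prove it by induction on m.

Claim: w_m = -m^3 − 2m^2 + m + 3.

Base case: w_1 = 1, and -1^3 − 2·1^2 + 1 + 3 = 1.
Assume w_k = -k^3 − 2k^2 + k + 3.
Then w_{k+1} = w_k + (-3k^2 − 7k − 2) = (-k^3 − 2k^2 + k + 3) + (-3k^2 − 7k − 2) = -k^3 − 5k^2 − 6k + 1,
and -(k+1)^3 − 2·(k+1)^2 + (k+1) + 3 = -k^3 − 5k^2 − 6k + 1.
By induction, w_m = -m^3 − 2m^2 + m + 3 for all m ≥ 1.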